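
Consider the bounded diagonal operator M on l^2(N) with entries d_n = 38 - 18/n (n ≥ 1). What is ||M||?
||M|| = 38

For a diagonal operator on l^2 with entries d_n, ||M|| = sup_n |d_n|. Here d_1 = 20, d_2 = 29, ..., and d_n = 38 - 18/n increases monotonically toward 38. All terms lie in [20, 38), so |d_n| = d_n and the supremum is the limit 38, which is not attained by any individual d_n. Hence ||M|| = 38.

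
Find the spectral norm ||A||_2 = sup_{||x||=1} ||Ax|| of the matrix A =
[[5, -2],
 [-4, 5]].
||A||_2 = sqrt((70 + sqrt(3744))/2) ≈ 8.099 (= sqrt(largest eigenvalue of A^T A))

||A||_2 = sigma_max(A) = sqrt(lambda_max(A^T A)). Form the symmetric matrix M = A^T A =
[[41, -30],
 [-30, 29]].
Its characteristic polynomial (trace, determinant of M give the coefficients) is
  p(λ) = det(λ I - M) = λ^2 - 70λ + 289.
For λ^2 - 70λ + 289 the discriminant is 3744. It is nonnegative but not a perfect square, so the roots are real and irrational: λ = (70 ± sqrt(3744))/2 ≈ 65.5941, 4.4059.
So the eigenvalues of A^T A are ≈ 4.4059, 65.5941 (all ≥ 0, as they must be for A^T A). The largest is λ_max = (70 + sqrt(3744))/2 ≈ 65.5941, hence ||A||_2 = sqrt(λ_max) = sqrt((70 + sqrt(3744))/2) ≈ 8.099.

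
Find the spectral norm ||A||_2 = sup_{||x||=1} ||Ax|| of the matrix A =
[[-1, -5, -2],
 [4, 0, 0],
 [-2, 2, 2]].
||A||_2 = 6 (= sqrt(largest eigenvalue of A^T A))

||A||_2 = sigma_max(A) = sqrt(lambda_max(A^T A)). Form the symmetric matrix M = A^T A =
[[21, 1, -2],
 [1, 29, 14],
 [-2, 14, 8]].
Its characteristic polynomial (trace, sum of principal 2x2 minors, determinant of M give the coefficients) is
  p(λ) = det(λ I - M) = λ^3 - 58λ^2 + 808λ - 576.
By the rational root theorem any rational root is an integer divisor of 576. Testing λ = 36: p(36) = 46656 - 75168 + 29088 - 576 = 0, so λ = 36 is a root. Dividing out (λ - 36) leaves p(λ) = (λ - 36)(λ^2 - 22λ + 16). For λ^2 - 22λ + 16 the discriminant is 420. It is nonnegative but not a perfect square, so the roots are real and irrational: λ = (22 ± sqrt(420))/2 ≈ 21.247, 0.753.
So the eigenvalues of A^T A are ≈ 0.753, 21.247, 36 (all ≥ 0, as they must be for A^T A). The largest is λ_max = 36, hence ||A||_2 = sqrt(λ_max) = 6.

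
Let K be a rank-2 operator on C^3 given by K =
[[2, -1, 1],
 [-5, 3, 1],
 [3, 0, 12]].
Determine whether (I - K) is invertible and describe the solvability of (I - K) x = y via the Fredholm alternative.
(I - K) is invertible (det(I - K) = 42 ≠ 0), so for every y in C^3 the equation (I - K) x = y has a unique solution.

K has rank 2 and factors as K = U V^T = u1 v1^T + u2 v2^T with u1 = (-1, 2, -3), v1 = (-2, 1, -1), u2 = (0, -1, -3), v2 = (1, -1, -3) (multiplying out reproduces the displayed K). The nonzero eigenvalues of U V^T coincide with those of the 2 x 2 matrix G = V^T U = [[v1·u1, v1·u2], [v2·u1, v2·u2]] = [[7, 2], [6, 10]], and by the Sylvester determinant identity det(I_3 - U V^T) = det(I_2 - V^T U) = det([[-6, -2], [-6, -9]]) = (-6)(-9) - (-2)(-6) = 42. (Direct check: I - K =
[[-1, 1, -1],
 [5, -2, -1],
 [-3, 0, -11]]
has determinant 42.) The finite-dimensional Fredholm alternative says: either (I - K) is invertible, or ker(I - K) ≠ {0} and then range(I - K) = ker((I - K)^*)^⊥, with dim ker(I - K) = dim ker((I - K)^*). Since det(I - K) ≠ 0, 1 is not an eigenvalue of K and ker(I - K) = {0}, so we are in the first case: for every y there is a unique x = (I - K)^(-1) y. (Explicitly, by the Woodbury identity, (I - U V^T)^(-1) = I + U (I_2 - G)^(-1) V^T.)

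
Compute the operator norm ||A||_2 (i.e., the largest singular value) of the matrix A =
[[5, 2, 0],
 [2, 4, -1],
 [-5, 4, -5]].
||A||_2 ≈ 8.5406 (= sqrt(largest eigenvalue of A^T A))

||A||_2 = sigma_max(A) = sqrt(lambda_max(A^T A)). Form the symmetric matrix M = A^T A =
[[54, -2, 23],
 [-2, 36, -24],
 [23, -24, 26]].
Its characteristic polynomial (trace, sum of principal 2x2 minors, determinant of M give the coefficients) is
  p(λ) = det(λ I - M) = λ^3 - 116λ^2 + 3175λ - 2500.
No integer candidate from the rational root theorem (±divisors of 2500) is a root, so the roots are irrational. The cubic discriminant is Δ = 8416742500 > 0, so there are three distinct real roots. p(0) = -2500 and p(1) = 560 have opposite signs, so a root lies in (0, 1); Newton's method refines it to λ ≈ 0.8113. p(42) = 314 and p(43) = -952 have opposite signs, so a root lies in (42, 43); Newton's method refines it to λ ≈ 42.2464. p(72) = -1996 and p(73) = 128 have opposite signs, so a root lies in (72, 73); Newton's method refines it to λ ≈ 72.9423. Check (Vieta): the three roots sum to 116, matching tr M = 116.
So the eigenvalues of A^T A are ≈ 0.8113, 42.2464, 72.9423 (all ≥ 0, as they must be for A^T A). The largest is λ_max ≈ 72.9423, hence ||A||_2 = sqrt(λ_max) ≈ 8.5406.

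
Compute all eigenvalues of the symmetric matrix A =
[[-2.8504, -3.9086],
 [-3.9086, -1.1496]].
sigma(A) ≈ {-6, 2}

A is real symmetric, so its spectrum consists of real eigenvalues. Expanding the characteristic polynomial of the displayed matrix gives
  det(λ I - A) = p(λ) = λ^2 + (4)λ + (-12).
Solving p(λ) = 0 yields eigenvalues ≈ -6, 2. (A is shown rounded to 4 decimals, so these recover the underlying integer eigenvalues to within that precision.)
Verification: the trace of A = -4 equals the sum of eigenvalues -4, and det(A) ≈ -12.0003 matches the eigenvalue product -12.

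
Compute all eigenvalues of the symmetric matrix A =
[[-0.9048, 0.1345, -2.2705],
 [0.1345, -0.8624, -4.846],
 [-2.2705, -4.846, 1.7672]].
sigma(A) ≈ {-5, -1, 6}

A is real symmetric, so its spectrum consists of real eigenvalues. Expanding the characteristic polynomial of the displayed matrix gives
  det(λ I - A) = p(λ) = λ^3 + (0)λ^2 + (-31)λ + (-30).
Solving p(λ) = 0 yields eigenvalues ≈ -5, -1, 6. (A is shown rounded to 4 decimals, so these recover the underlying integer eigenvalues to within that precision.)
Verification: the trace of A = 0 equals the sum of eigenvalues 0, and det(A) ≈ 30.0006 matches the eigenvalue product 30.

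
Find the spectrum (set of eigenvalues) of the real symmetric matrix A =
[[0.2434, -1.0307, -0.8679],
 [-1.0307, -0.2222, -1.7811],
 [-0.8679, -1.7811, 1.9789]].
sigma(A) ≈ {-2, 1, 3}

A is real symmetric, so its spectrum consists of real eigenvalues. Expanding the characteristic polynomial of the displayed matrix gives
  det(λ I - A) = p(λ) = λ^3 + (-2)λ^2 + (-5)λ + (6).
Solving p(λ) = 0 yields eigenvalues ≈ -2, 1, 3. (A is shown rounded to 4 decimals, so these recover the underlying integer eigenvalues to within that precision.)
Verification: the trace of A = 2 equals the sum of eigenvalues 2, and det(A) ≈ -6.0006 matches the eigenvalue product -6.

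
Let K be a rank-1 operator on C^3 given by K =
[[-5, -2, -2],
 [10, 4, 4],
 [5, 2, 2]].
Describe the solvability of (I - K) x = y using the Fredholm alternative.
(I - K) is singular (det(I - K) = 0, i.e. 1 ∈ sigma(K)). (I - K) x = y is solvable iff y ⊥ ker((I - K)^*) = span{(-5, -2, -2)}, i.e. iff -5y_1 - 2y_2 - 2y_3 = 0. When solvable, the solutions are x = y + c·(1, -2, -1), c arbitrary (ker(I - K) = span{(1, -2, -1)}, dimension 1).

K has rank 1, so it is an outer product K = u v^T: every row of K is a multiple of one row vector. Reading off the entries, u = (1, -2, -1) and v = (-5, -2, -2) (row i of K equals u_i·v^T). A rank-one matrix u v^T satisfies K u = u (v·u) and kills the (2)-dimensional subspace v^⊥, so its characteristic polynomial is lambda^2 (lambda - v·u) with v·u = tr K = 1. Hence the eigenvalues of I - K are 1 (multiplicity 2) and 1 - (1) = 0, so det(I - K) = 0. (Direct check: I - K =
[[6, 2, 2],
 [-10, -3, -4],
 [-5, -2, -1]]
has determinant 0.) So 1 is an eigenvalue of K and (I - K) is not invertible. The finite-dimensional Fredholm alternative says: either (I - K) is invertible, or ker(I - K) ≠ {0} and then range(I - K) = ker((I - K)^*)^⊥, with dim ker(I - K) = dim ker((I - K)^*). We are in the second case, so we need both kernels. Kernel of I - K: (I - K) u = u - u (v·u) = u - u = 0, so ker(I - K) = span{u} = span{(1, -2, -1)} (it is exactly 1-dimensional because rank(I - K) = 2). Kernel of the adjoint: K is real, so (I - K)^* = I - K^T = I - v u^T, and (I - v u^T) v = v - v (u·v) = 0; hence ker((I - K)^*) = span{v} = span{(-5, -2, -2)}. Therefore (I - K) x = y is solvable iff <y, v> = 0, i.e. iff -5y_1 - 2y_2 - 2y_3 = 0. When this holds, K y = u (v·y) = 0, so (I - K) y = y and x = y is a particular solution; the full solution set is the line x = y + c·u = y + c·(1, -2, -1), c ∈ C.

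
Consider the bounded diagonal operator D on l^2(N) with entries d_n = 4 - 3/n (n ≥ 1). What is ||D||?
||D|| = 4

For a diagonal operator on l^2 with entries d_n, ||D|| = sup_n |d_n|. Here d_1 = 1, d_2 = 5/2, ..., and d_n = 4 - 3/n increases monotonically toward 4. All terms lie in [1, 4), so |d_n| = d_n and the supremum is the limit 4, which is not attained by any individual d_n. Hence ||D|| = 4.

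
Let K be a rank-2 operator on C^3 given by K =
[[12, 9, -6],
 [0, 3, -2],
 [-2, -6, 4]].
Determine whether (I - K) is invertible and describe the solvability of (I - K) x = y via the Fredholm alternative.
(I - K) is invertible (det(I - K) = 54 ≠ 0), so for every y in C^3 the equation (I - K) x = y has a unique solution.

K has rank 2 and factors as K = U V^T = u1 v1^T + u2 v2^T with u1 = (-3, 1, -1), v1 = (-2, 0, 0), u2 = (-3, -1, 2), v2 = (-2, -3, 2) (multiplying out reproduces the displayed K). The nonzero eigenvalues of U V^T coincide with those of the 2 x 2 matrix G = V^T U = [[v1·u1, v1·u2], [v2·u1, v2·u2]] = [[6, 6], [1, 13]], and by the Sylvester determinant identity det(I_3 - U V^T) = det(I_2 - V^T U) = det([[-5, -6], [-1, -12]]) = (-5)(-12) - (-6)(-1) = 54. (Direct check: I - K =
[[-11, -9, 6],
 [0, -2, 2],
 [2, 6, -3]]
has determinant 54.) The finite-dimensional Fredholm alternative says: either (I - K) is invertible, or ker(I - K) ≠ {0} and then range(I - K) = ker((I - K)^*)^⊥, with dim ker(I - K) = dim ker((I - K)^*). Since det(I - K) ≠ 0, 1 is not an eigenvalue of K and ker(I - K) = {0}, so we are in the first case: for every y there is a unique x = (I - K)^(-1) y. (Explicitly, by the Woodbury identity, (I - U V^T)^(-1) = I + U (I_2 - G)^(-1) V^T.)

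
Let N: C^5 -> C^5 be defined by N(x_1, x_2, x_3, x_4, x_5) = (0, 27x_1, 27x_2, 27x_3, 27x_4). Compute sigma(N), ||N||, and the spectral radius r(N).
sigma(N) = {0}; ||N|| = 27; r(N) = 0. (N is nilpotent with N^5 = 0.)

On C^5, N is a strictly lower-triangular matrix with 27 on the subdiagonal and zeros elsewhere, so its characteristic polynomial is lambda^5 and every eigenvalue is 0: sigma(N) = {0}. For the operator norm, N e_i = 27e_{i+1} for i = 1, ..., 4 and N e_5 = 0, so the singular values of N are 27 (with multiplicity 4) and 0; hence ||N|| = 27. The spectral radius r(N) = max|lambda| = 0. Note ||N|| > r(N) — characteristic of non-normal nilpotent operators. Indeed N^5 = 0.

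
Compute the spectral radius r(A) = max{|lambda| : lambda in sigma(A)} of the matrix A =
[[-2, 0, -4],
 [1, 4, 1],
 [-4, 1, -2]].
r(A) = (2 + sqrt(104))/2 ≈ 6.099

The eigenvalues of A are the roots of its characteristic polynomial. With M = A (coefficients from the trace, the sum of principal 2x2 minors, and det A):
  p(λ) = det(λ I - M) = λ^3 - 29λ + 50.
By the rational root theorem any rational root is an integer divisor of 50. Testing λ = 2: p(2) = 8 + 0 - 58 + 50 = 0, so λ = 2 is a root. Dividing out (λ - 2) leaves p(λ) = (λ - 2)(λ^2 + 2λ - 25). For λ^2 + 2λ - 25 the discriminant is 104. It is nonnegative but not a perfect square, so the roots are real and irrational: λ = (-2 ± sqrt(104))/2 ≈ 4.099, -6.099.
Thus the eigenvalues (to 4 decimals) are 4.099 (modulus 4.099); -6.099 (modulus 6.099); 2 (modulus 2). The spectral radius is the largest modulus: r(A) = (2 + sqrt(104))/2 ≈ 6.099. (Cross-check: r(A) ≤ ||A||_2 ≈ 6.1721; equality holds whenever A is normal, though it can also hold for some non-normal A.)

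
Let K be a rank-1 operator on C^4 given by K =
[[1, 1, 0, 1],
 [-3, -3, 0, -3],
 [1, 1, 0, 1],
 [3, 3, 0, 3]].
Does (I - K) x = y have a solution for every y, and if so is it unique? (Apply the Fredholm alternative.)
(I - K) is singular (det(I - K) = 0, i.e. 1 ∈ sigma(K)). (I - K) x = y is solvable iff y ⊥ ker((I - K)^*) = span{(1, 1, 0, 1)}, i.e. iff y_1 + y_2 + y_4 = 0. When solvable, the solutions are x = y + c·(1, -3, 1, 3), c arbitrary (ker(I - K) = span{(1, -3, 1, 3)}, dimension 1).

K has rank 1, so it is an outer product K = u v^T: every row of K is a multiple of one row vector. Reading off the entries, u = (1, -3, 1, 3) and v = (1, 1, 0, 1) (row i of K equals u_i·v^T). A rank-one matrix u v^T satisfies K u = u (v·u) and kills the (3)-dimensional subspace v^⊥, so its characteristic polynomial is lambda^3 (lambda - v·u) with v·u = tr K = 1. Hence the eigenvalues of I - K are 1 (multiplicity 3) and 1 - (1) = 0, so det(I - K) = 0. (Direct check: I - K =
[[0, -1, 0, -1],
 [3, 4, 0, 3],
 [-1, -1, 1, -1],
 [-3, -3, 0, -2]]
has determinant 0.) So 1 is an eigenvalue of K and (I - K) is not invertible. The finite-dimensional Fredholm alternative says: either (I - K) is invertible, or ker(I - K) ≠ {0} and then range(I - K) = ker((I - K)^*)^⊥, with dim ker(I - K) = dim ker((I - K)^*). We are in the second case, so we need both kernels. Kernel of I - K: (I - K) u = u - u (v·u) = u - u = 0, so ker(I - K) = span{u} = span{(1, -3, 1, 3)} (it is exactly 1-dimensional because rank(I - K) = 3). Kernel of the adjoint: K is real, so (I - K)^* = I - K^T = I - v u^T, and (I - v u^T) v = v - v (u·v) = 0; hence ker((I - K)^*) = span{v} = span{(1, 1, 0, 1)}. Therefore (I - K) x = y is solvable iff <y, v> = 0, i.e. iff y_1 + y_2 + y_4 = 0. When this holds, K y = u (v·y) = 0, so (I - K) y = y and x = y is a particular solution; the full solution set is the line x = y + c·u = y + c·(1, -3, 1, 3), c ∈ C.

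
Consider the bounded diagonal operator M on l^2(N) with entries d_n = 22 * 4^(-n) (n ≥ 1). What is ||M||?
||M|| = 11/2 (attained at n = 1)

For M diagonal, ||M|| = sup_n |d_n|. The sequence d_n = 22 * 4^(-n) is positive and strictly decreasing (ratio 4^(-1) < 1), so the supremum is d_1 = 22/4 = 11/2. Hence ||M|| = 11/2.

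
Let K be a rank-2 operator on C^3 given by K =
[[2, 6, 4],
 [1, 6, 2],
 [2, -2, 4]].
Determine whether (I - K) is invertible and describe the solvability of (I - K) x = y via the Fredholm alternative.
(I - K) is invertible (det(I - K) = 23 ≠ 0), so for every y in C^3 the equation (I - K) x = y has a unique solution.

K has rank 2 and factors as K = U V^T = u1 v1^T + u2 v2^T with u1 = (-1, -2, 3), v1 = (1, 0, 2), u2 = (-3, -3, 1), v2 = (-1, -2, -2) (multiplying out reproduces the displayed K). The nonzero eigenvalues of U V^T coincide with those of the 2 x 2 matrix G = V^T U = [[v1·u1, v1·u2], [v2·u1, v2·u2]] = [[5, -1], [-1, 7]], and by the Sylvester determinant identity det(I_3 - U V^T) = det(I_2 - V^T U) = det([[-4, 1], [1, -6]]) = (-4)(-6) - (1)(1) = 23. (Direct check: I - K =
[[-1, -6, -4],
 [-1, -5, -2],
 [-2, 2, -3]]
has determinant 23.) The finite-dimensional Fredholm alternative says: either (I - K) is invertible, or ker(I - K) ≠ {0} and then range(I - K) = ker((I - K)^*)^⊥, with dim ker(I - K) = dim ker((I - K)^*). Since det(I - K) ≠ 0, 1 is not an eigenvalue of K and ker(I - K) = {0}, so we are in the first case: for every y there is a unique x = (I - K)^(-1) y. (Explicitly, by the Woodbury identity, (I - U V^T)^(-1) = I + U (I_2 - G)^(-1) V^T.)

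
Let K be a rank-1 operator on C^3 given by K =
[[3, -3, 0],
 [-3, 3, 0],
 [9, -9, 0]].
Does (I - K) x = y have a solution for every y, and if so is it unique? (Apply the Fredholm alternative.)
(I - K) is invertible (det(I - K) = -5 ≠ 0), so for every y in C^3 the equation (I - K) x = y has a unique solution.

K has rank 1, so it is an outer product K = u v^T: every row of K is a multiple of one row vector. Reading off the entries, u = (1, -1, 3) and v = (3, -3, 0) (row i of K equals u_i·v^T). A rank-one matrix u v^T satisfies K u = u (v·u) and kills the (2)-dimensional subspace v^⊥, so its characteristic polynomial is lambda^2 (lambda - v·u) with v·u = tr K = 6. Hence the eigenvalues of I - K are 1 (multiplicity 2) and 1 - (6) = -5, so det(I - K) = -5. (Direct check: I - K =
[[-2, 3, 0],
 [3, -2, 0],
 [-9, 9, 1]]
has determinant -5.) The finite-dimensional Fredholm alternative says: either (I - K) is invertible, or ker(I - K) ≠ {0} and then range(I - K) = ker((I - K)^*)^⊥, with dim ker(I - K) = dim ker((I - K)^*). Since det(I - K) ≠ 0, 1 is not an eigenvalue of K and ker(I - K) = {0}, so we are in the first case: for every y there is a unique x = (I - K)^(-1) y. Explicitly, by the Sherman–Morrison formula, (I - u v^T)^(-1) = I + u v^T/(1 - v·u), i.e. (I - K)^(-1) = I + K/(-5).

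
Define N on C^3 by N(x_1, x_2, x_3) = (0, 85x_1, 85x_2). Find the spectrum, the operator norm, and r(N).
sigma(N) = {0}; ||N|| = 85; r(N) = 0. (N is nilpotent with N^3 = 0.)

On C^3, N is a strictly lower-triangular matrix with 85 on the subdiagonal and zeros elsewhere, so its characteristic polynomial is lambda^3 and every eigenvalue is 0: sigma(N) = {0}. For the operator norm, N e_i = 85e_{i+1} for i = 1, ..., 2 and N e_3 = 0, so the singular values of N are 85 (with multiplicity 2) and 0; hence ||N|| = 85. The spectral radius r(N) = max|lambda| = 0. Note ||N|| > r(N) — characteristic of non-normal nilpotent operators. Indeed N^3 = 0.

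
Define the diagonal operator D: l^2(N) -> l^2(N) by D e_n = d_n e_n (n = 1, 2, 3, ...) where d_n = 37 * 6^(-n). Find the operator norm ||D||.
||D|| = 37/6 (attained at n = 1)

For D diagonal, ||D|| = sup_n |d_n|. The sequence d_n = 37 * 6^(-n) is positive and strictly decreasing (ratio 6^(-1) < 1), so the supremum is d_1 = 37/6. Hence ||D|| = 37/6.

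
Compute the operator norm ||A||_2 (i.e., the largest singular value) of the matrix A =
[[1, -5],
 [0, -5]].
||A||_2 = sqrt((51 + sqrt(2501))/2) ≈ 7.1067 (= sqrt(largest eigenvalue of A^T A))

||A||_2 = sigma_max(A) = sqrt(lambda_max(A^T A)). Form the symmetric matrix M = A^T A =
[[1, -5],
 [-5, 50]].
Its characteristic polynomial (trace, determinant of M give the coefficients) is
  p(λ) = det(λ I - M) = λ^2 - 51λ + 25.
For λ^2 - 51λ + 25 the discriminant is 2501. It is nonnegative but not a perfect square, so the roots are real and irrational: λ = (51 ± sqrt(2501))/2 ≈ 50.505, 0.495.
So the eigenvalues of A^T A are ≈ 0.495, 50.505 (all ≥ 0, as they must be for A^T A). The largest is λ_max = (51 + sqrt(2501))/2 ≈ 50.505, hence ||A||_2 = sqrt(λ_max) = sqrt((51 + sqrt(2501))/2) ≈ 7.1067.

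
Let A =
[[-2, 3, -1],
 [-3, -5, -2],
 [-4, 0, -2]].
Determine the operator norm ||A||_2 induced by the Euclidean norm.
||A||_2 ≈ 6.8841 (= sqrt(largest eigenvalue of A^T A))

||A||_2 = sigma_max(A) = sqrt(lambda_max(A^T A)). Form the symmetric matrix M = A^T A =
[[29, 9, 16],
 [9, 34, 7],
 [16, 7, 9]].
Its characteristic polynomial (trace, sum of principal 2x2 minors, determinant of M give the coefficients) is
  p(λ) = det(λ I - M) = λ^3 - 72λ^2 + 1167λ - 36.
No integer candidate from the rational root theorem (±divisors of 36) is a root, so the roots are irrational. The cubic discriminant is Δ = 703399572 > 0, so there are three distinct real roots. p(0) = -36 and p(1) = 1060 have opposite signs, so a root lies in (0, 1); Newton's method refines it to λ ≈ 0.0309. p(24) = 324 and p(25) = -236 have opposite signs, so a root lies in (24, 25); Newton's method refines it to λ ≈ 24.5779. p(47) = -412 and p(48) = 684 have opposite signs, so a root lies in (47, 48); Newton's method refines it to λ ≈ 47.3912. Check (Vieta): the three roots sum to 72, matching tr M = 72.
So the eigenvalues of A^T A are ≈ 0.0309, 24.5779, 47.3912 (all ≥ 0, as they must be for A^T A). The largest is λ_max ≈ 47.3912, hence ||A||_2 = sqrt(λ_max) ≈ 6.8841.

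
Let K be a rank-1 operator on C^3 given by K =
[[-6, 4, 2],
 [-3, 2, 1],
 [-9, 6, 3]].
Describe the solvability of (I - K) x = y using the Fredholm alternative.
(I - K) is invertible (det(I - K) = 2 ≠ 0), so for every y in C^3 the equation (I - K) x = y has a unique solution.

K has rank 1, so it is an outer product K = u v^T: every row of K is a multiple of one row vector. Reading off the entries, u = (-2, -1, -3) and v = (3, -2, -1) (row i of K equals u_i·v^T). A rank-one matrix u v^T satisfies K u = u (v·u) and kills the (2)-dimensional subspace v^⊥, so its characteristic polynomial is lambda^2 (lambda - v·u) with v·u = tr K = -1. Hence the eigenvalues of I - K are 1 (multiplicity 2) and 1 - (-1) = 2, so det(I - K) = 2. (Direct check: I - K =
[[7, -4, -2],
 [3, -1, -1],
 [9, -6, -2]]
has determinant 2.) The finite-dimensional Fredholm alternative says: either (I - K) is invertible, or ker(I - K) ≠ {0} and then range(I - K) = ker((I - K)^*)^⊥, with dim ker(I - K) = dim ker((I - K)^*). Since det(I - K) ≠ 0, 1 is not an eigenvalue of K and ker(I - K) = {0}, so we are in the first case: for every y there is a unique x = (I - K)^(-1) y. Explicitly, by the Sherman–Morrison formula, (I - u v^T)^(-1) = I + u v^T/(1 - v·u), i.e. (I - K)^(-1) = I + K/(2).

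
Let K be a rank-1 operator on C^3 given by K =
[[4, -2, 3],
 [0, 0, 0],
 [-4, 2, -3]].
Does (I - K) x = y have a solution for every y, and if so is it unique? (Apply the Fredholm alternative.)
(I - K) is singular (det(I - K) = 0, i.e. 1 ∈ sigma(K)). (I - K) x = y is solvable iff y ⊥ ker((I - K)^*) = span{(4, -2, 3)}, i.e. iff 4y_1 - 2y_2 + 3y_3 = 0. When solvable, the solutions are x = y + c·(1, 0, -1), c arbitrary (ker(I - K) = span{(1, 0, -1)}, dimension 1).

K has rank 1, so it is an outer product K = u v^T: every row of K is a multiple of one row vector. Reading off the entries, u = (1, 0, -1) and v = (4, -2, 3) (row i of K equals u_i·v^T). A rank-one matrix u v^T satisfies K u = u (v·u) and kills the (2)-dimensional subspace v^⊥, so its characteristic polynomial is lambda^2 (lambda - v·u) with v·u = tr K = 1. Hence the eigenvalues of I - K are 1 (multiplicity 2) and 1 - (1) = 0, so det(I - K) = 0. (Direct check: I - K =
[[-3, 2, -3],
 [0, 1, 0],
 [4, -2, 4]]
has determinant 0.) So 1 is an eigenvalue of K and (I - K) is not invertible. The finite-dimensional Fredholm alternative says: either (I - K) is invertible, or ker(I - K) ≠ {0} and then range(I - K) = ker((I - K)^*)^⊥, with dim ker(I - K) = dim ker((I - K)^*). We are in the second case, so we need both kernels. Kernel of I - K: (I - K) u = u - u (v·u) = u - u = 0, so ker(I - K) = span{u} = span{(1, 0, -1)} (it is exactly 1-dimensional because rank(I - K) = 2). Kernel of the adjoint: K is real, so (I - K)^* = I - K^T = I - v u^T, and (I - v u^T) v = v - v (u·v) = 0; hence ker((I - K)^*) = span{v} = span{(4, -2, 3)}. Therefore (I - K) x = y is solvable iff <y, v> = 0, i.e. iff 4y_1 - 2y_2 + 3y_3 = 0. When this holds, K y = u (v·y) = 0, so (I - K) y = y and x = y is a particular solution; the full solution set is the line x = y + c·u = y + c·(1, 0, -1), c ∈ C.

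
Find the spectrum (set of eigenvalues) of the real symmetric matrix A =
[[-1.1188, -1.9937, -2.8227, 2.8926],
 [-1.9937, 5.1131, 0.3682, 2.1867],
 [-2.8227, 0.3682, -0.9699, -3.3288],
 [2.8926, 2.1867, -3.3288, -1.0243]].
sigma(A) ≈ {-5, -4, 5, 6}

A is real symmetric, so its spectrum consists of real eigenvalues. Expanding the characteristic polynomial of the displayed matrix gives
  det(λ I - A) = p(λ) = λ^4 + (-2)λ^3 + (-49)λ^2 + (50.0031)λ + (600.0098).
Solving p(λ) = 0 yields eigenvalues ≈ -5, -4, 5, 6. (A is shown rounded to 4 decimals, so these recover the underlying integer eigenvalues to within that precision.)
Verification: the trace of A = 2 equals the sum of eigenvalues 2, and det(A) ≈ 600.0098 matches the eigenvalue product 600.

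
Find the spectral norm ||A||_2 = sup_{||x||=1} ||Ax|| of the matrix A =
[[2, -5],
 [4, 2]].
||A||_2 = sqrt((49 + sqrt(97))/2) ≈ 5.4244 (= sqrt(largest eigenvalue of A^T A))

||A||_2 = sigma_max(A) = sqrt(lambda_max(A^T A)). Form the symmetric matrix M = A^T A =
[[20, -2],
 [-2, 29]].
Its characteristic polynomial (trace, determinant of M give the coefficients) is
  p(λ) = det(λ I - M) = λ^2 - 49λ + 576.
For λ^2 - 49λ + 576 the discriminant is 97. It is nonnegative but not a perfect square, so the roots are real and irrational: λ = (49 ± sqrt(97))/2 ≈ 29.4244, 19.5756.
So the eigenvalues of A^T A are ≈ 19.5756, 29.4244 (all ≥ 0, as they must be for A^T A). The largest is λ_max = (49 + sqrt(97))/2 ≈ 29.4244, hence ||A||_2 = sqrt(λ_max) = sqrt((49 + sqrt(97))/2) ≈ 5.4244.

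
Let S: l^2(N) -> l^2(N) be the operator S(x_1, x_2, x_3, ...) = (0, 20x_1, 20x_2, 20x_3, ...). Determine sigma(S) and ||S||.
sigma(S) = closed disk {z in C : |z| ≤ 20}; ||S|| = 20

Note S = 20·U where U is the unit right shift (U x)_k = x_{k-1} (with x_0 := 0); so ||S|| = 20||U|| and sigma(S) = 20·sigma(U). ||S x||^2 = sum_{k≥1} |20x_k|^2 = 400||x||^2, so ||S|| = 20 and sigma(S) ⊂ {|z| ≤ 20}. For any |lambda| < 20, the equation (S - lambda I) x = 0 forces x_1 = 0, then 20x_k = lambda x_{k+1} ⇒ x = 0, so S has no eigenvalues. But (S - lambda I) is not surjective for |lambda| < 20: solving (S - lambda I) x = e_1 would require x_n proportional to (lambda/20)^(-n), which is not in l^2. So every |lambda| < 20 lies in the residual spectrum. The boundary |lambda| = 20 is in the approximate point spectrum (the spectrum is closed). Hence sigma(S) is the closed disk of radius 20.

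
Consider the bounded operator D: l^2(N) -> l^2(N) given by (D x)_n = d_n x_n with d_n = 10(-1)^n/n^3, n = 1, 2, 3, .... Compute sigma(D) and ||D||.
sigma(D) = {10(-1)^n/n^3 : n ≥ 1} ∪ {0}; ||D|| = 10

A bounded diagonal operator on l^2 with diagonal entries d_n has spectrum equal to the closure of {d_n : n ≥ 1}: every d_n is an eigenvalue (with eigenvector e_n), so {d_n} ⊂ sigma(D); the spectrum is closed, so its closure is too; and for lambda not in the closure, (D - lambda I) has bounded inverse (the diagonal entries 1/(d_n - lambda) are bounded). For our sequence d_n = 10(-1)^n/n^3, n = 1, 2, 3, ...:
  - {d_n} = {10(-1)^n/n^3 : n ≥ 1}; the only limit point is 0
  - closure = {10(-1)^n/n^3 : n ≥ 1} ∪ {0}
For the norm: a diagonal operator has ||D|| = sup_n |d_n|. Here |d_n| = 10/n^3 is decreasing, so sup_n |d_n| = |d_1| = 10. So ||D|| = 10.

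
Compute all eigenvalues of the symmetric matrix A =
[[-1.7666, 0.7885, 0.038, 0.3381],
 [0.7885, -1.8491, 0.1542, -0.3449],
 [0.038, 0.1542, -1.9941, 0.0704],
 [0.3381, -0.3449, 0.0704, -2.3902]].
sigma(A) ≈ {-3, -2, -1} (-2 with multiplicity 2)

A is real symmetric, so its spectrum consists of real eigenvalues. Expanding the characteristic polynomial of the displayed matrix gives
  det(λ I - A) = p(λ) = λ^4 + (8)λ^3 + (23)λ^2 + (28)λ + (12).
Solving p(λ) = 0 yields eigenvalues ≈ -3, -2, -2, -1. (A is shown rounded to 4 decimals, so these recover the underlying integer eigenvalues to within that precision.)
Verification: the trace of A = -8 equals the sum of eigenvalues -8, and det(A) ≈ 12.0003 matches the eigenvalue product 12.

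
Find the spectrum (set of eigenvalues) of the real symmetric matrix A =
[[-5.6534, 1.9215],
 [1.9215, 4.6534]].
sigma(A) ≈ {-6, 5}

A is real symmetric, so its spectrum consists of real eigenvalues. Expanding the characteristic polynomial of the displayed matrix gives
  det(λ I - A) = p(λ) = λ^2 + (1)λ + (-30).
Solving p(λ) = 0 yields eigenvalues ≈ -6, 5. (A is shown rounded to 4 decimals, so these recover the underlying integer eigenvalues to within that precision.)
Verification: the trace of A = -1 equals the sum of eigenvalues -1, and det(A) ≈ -29.9997 matches the eigenvalue product -30.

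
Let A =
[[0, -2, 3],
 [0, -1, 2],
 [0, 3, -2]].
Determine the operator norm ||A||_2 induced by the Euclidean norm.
||A||_2 = sqrt((31 + sqrt(793))/2) ≈ 5.4388 (= sqrt(largest eigenvalue of A^T A))

||A||_2 = sigma_max(A) = sqrt(lambda_max(A^T A)). Form the symmetric matrix M = A^T A =
[[0, 0, 0],
 [0, 14, -14],
 [0, -14, 17]].
Its characteristic polynomial (trace, sum of principal 2x2 minors, determinant of M give the coefficients) is
  p(λ) = det(λ I - M) = λ^3 - 31λ^2 + 42λ.
The constant term is 0, so λ = 0 is a root. Dividing out λ leaves p(λ) = λ(λ^2 - 31λ + 42). For λ^2 - 31λ + 42 the discriminant is 793. It is nonnegative but not a perfect square, so the roots are real and irrational: λ = (31 ± sqrt(793))/2 ≈ 29.5801, 1.4199.
So the eigenvalues of A^T A are ≈ 0, 1.4199, 29.5801 (all ≥ 0, as they must be for A^T A). The largest is λ_max = (31 + sqrt(793))/2 ≈ 29.5801, hence ||A||_2 = sqrt(λ_max) = sqrt((31 + sqrt(793))/2) ≈ 5.4388.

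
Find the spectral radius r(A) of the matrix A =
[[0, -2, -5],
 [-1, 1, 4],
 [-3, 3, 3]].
r(A) ≈ 7.687

The eigenvalues of A are the roots of its characteristic polynomial. With M = A (coefficients from the trace, the sum of principal 2x2 minors, and det A):
  p(λ) = det(λ I - M) = λ^3 - 4λ^2 - 26λ - 18.
No integer candidate from the rational root theorem (±divisors of 18) is a root, so the roots are irrational. The cubic discriminant is Δ = 34068 > 0, so there are three distinct real roots. p(-3) = -3 and p(-2) = 10 have opposite signs, so a root lies in (-3, -2); Newton's method refines it to λ ≈ -2.8715. p(-1) = 3 and p(0) = -18 have opposite signs, so a root lies in (-1, 0); Newton's method refines it to λ ≈ -0.8155. p(7) = -53 and p(8) = 30 have opposite signs, so a root lies in (7, 8); Newton's method refines it to λ ≈ 7.687. Check (Vieta): the three roots sum to 4, matching tr M = 4.
Thus the eigenvalues (to 4 decimals) are -2.8715 (modulus 2.8715); -0.8155 (modulus 0.8155); 7.687 (modulus 7.687). The spectral radius is the largest modulus: r(A) ≈ 7.687. (Cross-check: r(A) ≤ ||A||_2 ≈ 8.1144; equality holds whenever A is normal, though it can also hold for some non-normal A.)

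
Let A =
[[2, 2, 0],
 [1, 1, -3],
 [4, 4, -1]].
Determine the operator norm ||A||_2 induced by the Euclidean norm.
||A||_2 = sqrt((52 + sqrt(1416))/2) ≈ 6.6944 (= sqrt(largest eigenvalue of A^T A))

||A||_2 = sigma_max(A) = sqrt(lambda_max(A^T A)). Form the symmetric matrix M = A^T A =
[[21, 21, -7],
 [21, 21, -7],
 [-7, -7, 10]].
Its characteristic polynomial (trace, sum of principal 2x2 minors, determinant of M give the coefficients) is
  p(λ) = det(λ I - M) = λ^3 - 52λ^2 + 322λ.
The constant term is 0, so λ = 0 is a root. Dividing out λ leaves p(λ) = λ(λ^2 - 52λ + 322). For λ^2 - 52λ + 322 the discriminant is 1416. It is nonnegative but not a perfect square, so the roots are real and irrational: λ = (52 ± sqrt(1416))/2 ≈ 44.8149, 7.1851.
So the eigenvalues of A^T A are ≈ 0, 7.1851, 44.8149 (all ≥ 0, as they must be for A^T A). The largest is λ_max = (52 + sqrt(1416))/2 ≈ 44.8149, hence ||A||_2 = sqrt(λ_max) = sqrt((52 + sqrt(1416))/2) ≈ 6.6944.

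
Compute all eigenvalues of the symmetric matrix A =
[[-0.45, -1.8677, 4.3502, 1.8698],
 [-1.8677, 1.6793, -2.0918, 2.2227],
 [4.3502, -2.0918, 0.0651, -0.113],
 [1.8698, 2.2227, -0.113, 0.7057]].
sigma(A) ≈ {-5, -2, 3, 6}

A is real symmetric, so its spectrum consists of real eigenvalues. Expanding the characteristic polynomial of the displayed matrix gives
  det(λ I - A) = p(λ) = λ^4 + (-2)λ^3 + (-35)λ^2 + (36.0014)λ + (180).
Solving p(λ) = 0 yields eigenvalues ≈ -5, -2, 3, 6. (A is shown rounded to 4 decimals, so these recover the underlying integer eigenvalues to within that precision.)
Verification: the trace of A = 2 equals the sum of eigenvalues 2, and det(A) ≈ 179.9994 matches the eigenvalue product 180.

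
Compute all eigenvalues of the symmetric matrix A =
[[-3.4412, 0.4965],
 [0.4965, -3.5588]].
sigma(A) ≈ {-4, -3}

A is real symmetric, so its spectrum consists of real eigenvalues. Expanding the characteristic polynomial of the displayed matrix gives
  det(λ I - A) = p(λ) = λ^2 + (7)λ + (12).
Solving p(λ) = 0 yields eigenvalues ≈ -4, -3. (A is shown rounded to 4 decimals, so these recover the underlying integer eigenvalues to within that precision.)
Verification: the trace of A = -7 equals the sum of eigenvalues -7, and det(A) ≈ 12.0000 matches the eigenvalue product 12.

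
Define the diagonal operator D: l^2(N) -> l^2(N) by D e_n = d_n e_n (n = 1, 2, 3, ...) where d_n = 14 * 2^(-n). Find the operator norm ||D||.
||D|| = 7 (attained at n = 1)

For D diagonal, ||D|| = sup_n |d_n|. The sequence d_n = 14 * 2^(-n) is positive and strictly decreasing (ratio 2^(-1) < 1), so the supremum is d_1 = 14/2 = 7. Hence ||D|| = 7.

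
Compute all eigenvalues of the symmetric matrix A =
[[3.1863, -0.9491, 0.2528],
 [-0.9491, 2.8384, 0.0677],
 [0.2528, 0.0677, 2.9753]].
sigma(A) ≈ {2, 3, 4}

A is real symmetric, so its spectrum consists of real eigenvalues. Expanding the characteristic polynomial of the displayed matrix gives
  det(λ I - A) = p(λ) = λ^3 + (-9)λ^2 + (26)λ + (-24).
Solving p(λ) = 0 yields eigenvalues ≈ 2, 3, 4. (A is shown rounded to 4 decimals, so these recover the underlying integer eigenvalues to within that precision.)
Verification: the trace of A = 9 equals the sum of eigenvalues 9, and det(A) ≈ 24.0000 matches the eigenvalue product 24.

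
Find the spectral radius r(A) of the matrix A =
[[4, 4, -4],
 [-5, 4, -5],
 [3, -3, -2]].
r(A) ≈ 7.3463

The eigenvalues of A are the roots of its characteristic polynomial. With M = A (coefficients from the trace, the sum of principal 2x2 minors, and det A):
  p(λ) = det(λ I - M) = λ^3 - 6λ^2 + 17λ + 204.
No integer candidate from the rational root theorem (±divisors of 204) is a root, so the roots are irrational. The cubic discriminant is Δ = -1331168 < 0, so there is one real root and a complex-conjugate pair. p(-4) = -24 and p(-3) = 72 have opposite signs, so a root lies in (-4, -3); Newton's method refines it to λ ≈ -3.78. Dividing out (λ - (-3.78)) leaves approximately λ^2 - 9.78λ + 53.9683. For λ^2 - 9.78λ + 53.9683 the discriminant is -120.225. It is negative, so the remaining roots are the complex-conjugate pair λ ≈ 4.89 ± 5.4824i. Their product equals the constant term, so |λ|^2 ≈ 53.9683 and |λ| ≈ 7.3463.
Thus the eigenvalues (to 4 decimals) are -3.78 (modulus 3.78); 4.89 ± 5.4824i (modulus 7.3463). The spectral radius is the largest modulus: r(A) ≈ 7.3463. (Cross-check: r(A) ≤ ||A||_2 ≈ 8.8115; equality holds whenever A is normal, though it can also hold for some non-normal A.)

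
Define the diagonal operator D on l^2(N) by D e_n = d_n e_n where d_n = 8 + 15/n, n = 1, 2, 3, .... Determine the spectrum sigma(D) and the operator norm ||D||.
sigma(D) = {8 + 15/n : n ≥ 1} ∪ {8}; ||D|| = 23

A bounded diagonal operator on l^2 with diagonal entries d_n has spectrum equal to the closure of {d_n : n ≥ 1}: every d_n is an eigenvalue (with eigenvector e_n), so {d_n} ⊂ sigma(D); the spectrum is closed, so its closure is too; and for lambda not in the closure, (D - lambda I) has bounded inverse (the diagonal entries 1/(d_n - lambda) are bounded). For our sequence d_n = 8 + 15/n, n = 1, 2, 3, ...:
  - {d_n} = {8 + 15/n : n ≥ 1}; the only limit point is 8
  - closure = {8 + 15/n : n ≥ 1} ∪ {8}
For the norm: a diagonal operator has ||D|| = sup_n |d_n|. Here d_n = 8 + 15/n is positive and decreasing, so sup_n |d_n| = d_1 = 8 + 15 = 23. So ||D|| = 23.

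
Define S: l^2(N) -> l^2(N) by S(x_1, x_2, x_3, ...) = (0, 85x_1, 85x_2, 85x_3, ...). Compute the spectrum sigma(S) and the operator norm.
sigma(S) = closed disk {z in C : |z| ≤ 85}; ||S|| = 85

Note S = 85·U where U is the unit right shift (U x)_k = x_{k-1} (with x_0 := 0); so ||S|| = 85||U|| and sigma(S) = 85·sigma(U). ||S x||^2 = sum_{k≥1} |85x_k|^2 = 7225||x||^2, so ||S|| = 85 and sigma(S) ⊂ {|z| ≤ 85}. For any |lambda| < 85, the equation (S - lambda I) x = 0 forces x_1 = 0, then 85x_k = lambda x_{k+1} ⇒ x = 0, so S has no eigenvalues. But (S - lambda I) is not surjective for |lambda| < 85: solving (S - lambda I) x = e_1 would require x_n proportional to (lambda/85)^(-n), which is not in l^2. So every |lambda| < 85 lies in the residual spectrum. The boundary |lambda| = 85 is in the approximate point spectrum (the spectrum is closed). Hence sigma(S) is the closed disk of radius 85.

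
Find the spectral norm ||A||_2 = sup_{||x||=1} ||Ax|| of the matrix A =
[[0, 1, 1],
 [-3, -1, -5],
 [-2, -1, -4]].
||A||_2 ≈ 7.5499 (= sqrt(largest eigenvalue of A^T A))

||A||_2 = sigma_max(A) = sqrt(lambda_max(A^T A)). Form the symmetric matrix M = A^T A =
[[13, 5, 23],
 [5, 3, 10],
 [23, 10, 42]].
Its characteristic polynomial (trace, sum of principal 2x2 minors, determinant of M give the coefficients) is
  p(λ) = det(λ I - M) = λ^3 - 58λ^2 + 57λ - 1.
No integer candidate from the rational root theorem (±divisors of 1) is a root, so the roots are irrational. The cubic discriminant is Δ = 9467897 > 0, so there are three distinct real roots. p(0) = -1 and p(0.5) = 13.125 have opposite signs, so a root lies in (0, 0.5); Newton's method refines it to λ ≈ 0.0179. p(0.5) = 13.125 and p(1) = -1 have opposite signs, so a root lies in (0.5, 1); Newton's method refines it to λ ≈ 0.9818. p(57) = -1 and p(58) = 3305 have opposite signs, so a root lies in (57, 58); Newton's method refines it to λ ≈ 57.0003. Check (Vieta): the three roots sum to 58, matching tr M = 58.
So the eigenvalues of A^T A are ≈ 0.0179, 0.9818, 57.0003 (all ≥ 0, as they must be for A^T A). The largest is λ_max ≈ 57.0003, hence ||A||_2 = sqrt(λ_max) ≈ 7.5499.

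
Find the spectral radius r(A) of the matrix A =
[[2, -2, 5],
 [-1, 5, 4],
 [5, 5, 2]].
r(A) ≈ 8.8745

The eigenvalues of A are the roots of its characteristic polynomial. With M = A (coefficients from the trace, the sum of principal 2x2 minors, and det A):
  p(λ) = det(λ I - M) = λ^3 - 9λ^2 - 23λ + 214.
No integer candidate from the rational root theorem (±divisors of 214) is a root, so the roots are irrational. The cubic discriminant is Δ = 276413 > 0, so there are three distinct real roots. p(-5) = -21 and p(-4) = 98 have opposite signs, so a root lies in (-5, -4); Newton's method refines it to λ ≈ -4.8482. p(4) = 42 and p(5) = -1 have opposite signs, so a root lies in (4, 5); Newton's method refines it to λ ≈ 4.9738. p(8) = -34 and p(9) = 7 have opposite signs, so a root lies in (8, 9); Newton's method refines it to λ ≈ 8.8745. Check (Vieta): the three roots sum to 9, matching tr M = 9.
Thus the eigenvalues (to 4 decimals) are -4.8482 (modulus 4.8482); 4.9738 (modulus 4.9738); 8.8745 (modulus 8.8745). The spectral radius is the largest modulus: r(A) ≈ 8.8745. (Cross-check: r(A) ≤ ||A||_2 ≈ 8.9508; equality holds whenever A is normal, though it can also hold for some non-normal A.)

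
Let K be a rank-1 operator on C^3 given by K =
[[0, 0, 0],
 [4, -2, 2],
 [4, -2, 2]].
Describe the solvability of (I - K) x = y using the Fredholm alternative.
(I - K) is invertible (det(I - K) = 1 ≠ 0), so for every y in C^3 the equation (I - K) x = y has a unique solution.

K has rank 1, so it is an outer product K = u v^T: every row of K is a multiple of one row vector. Reading off the entries, u = (0, 2, 2) and v = (2, -1, 1) (row i of K equals u_i·v^T). A rank-one matrix u v^T satisfies K u = u (v·u) and kills the (2)-dimensional subspace v^⊥, so its characteristic polynomial is lambda^2 (lambda - v·u) with v·u = tr K = 0. Hence the eigenvalues of I - K are 1 (multiplicity 2) and 1 - (0) = 1, so det(I - K) = 1. (Direct check: I - K =
[[1, 0, 0],
 [-4, 3, -2],
 [-4, 2, -1]]
has determinant 1.) The finite-dimensional Fredholm alternative says: either (I - K) is invertible, or ker(I - K) ≠ {0} and then range(I - K) = ker((I - K)^*)^⊥, with dim ker(I - K) = dim ker((I - K)^*). Since det(I - K) ≠ 0, 1 is not an eigenvalue of K and ker(I - K) = {0}, so we are in the first case: for every y there is a unique x = (I - K)^(-1) y. Explicitly, by the Sherman–Morrison formula, (I - u v^T)^(-1) = I + u v^T/(1 - v·u), i.e. (I - K)^(-1) = I + K.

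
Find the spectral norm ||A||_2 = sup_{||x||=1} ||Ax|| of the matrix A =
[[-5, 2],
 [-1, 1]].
||A||_2 = sqrt((31 + sqrt(925))/2) ≈ 5.5414 (= sqrt(largest eigenvalue of A^T A))

||A||_2 = sigma_max(A) = sqrt(lambda_max(A^T A)). Form the symmetric matrix M = A^T A =
[[26, -11],
 [-11, 5]].
Its characteristic polynomial (trace, determinant of M give the coefficients) is
  p(λ) = det(λ I - M) = λ^2 - 31λ + 9.
For λ^2 - 31λ + 9 the discriminant is 925. It is nonnegative but not a perfect square, so the roots are real and irrational: λ = (31 ± sqrt(925))/2 ≈ 30.7069, 0.2931.
So the eigenvalues of A^T A are ≈ 0.2931, 30.7069 (all ≥ 0, as they must be for A^T A). The largest is λ_max = (31 + sqrt(925))/2 ≈ 30.7069, hence ||A||_2 = sqrt(λ_max) = sqrt((31 + sqrt(925))/2) ≈ 5.5414.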